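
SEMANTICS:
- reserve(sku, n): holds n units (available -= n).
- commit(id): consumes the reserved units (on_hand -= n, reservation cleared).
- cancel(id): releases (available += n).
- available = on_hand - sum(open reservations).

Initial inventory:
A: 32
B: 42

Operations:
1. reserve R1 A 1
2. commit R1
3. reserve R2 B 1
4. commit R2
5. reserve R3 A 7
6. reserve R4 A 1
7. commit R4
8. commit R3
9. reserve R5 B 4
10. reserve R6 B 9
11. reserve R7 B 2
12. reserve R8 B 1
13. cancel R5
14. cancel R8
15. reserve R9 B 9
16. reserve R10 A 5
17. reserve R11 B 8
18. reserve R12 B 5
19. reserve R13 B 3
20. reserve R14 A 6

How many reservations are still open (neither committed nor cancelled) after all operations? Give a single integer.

Step 1: reserve R1 A 1 -> on_hand[A=32 B=42] avail[A=31 B=42] open={R1}
Step 2: commit R1 -> on_hand[A=31 B=42] avail[A=31 B=42] open={}
Step 3: reserve R2 B 1 -> on_hand[A=31 B=42] avail[A=31 B=41] open={R2}
Step 4: commit R2 -> on_hand[A=31 B=41] avail[A=31 B=41] open={}
Step 5: reserve R3 A 7 -> on_hand[A=31 B=41] avail[A=24 B=41] open={R3}
Step 6: reserve R4 A 1 -> on_hand[A=31 B=41] avail[A=23 B=41] open={R3,R4}
Step 7: commit R4 -> on_hand[A=30 B=41] avail[A=23 B=41] open={R3}
Step 8: commit R3 -> on_hand[A=23 B=41] avail[A=23 B=41] open={}
Step 9: reserve R5 B 4 -> on_hand[A=23 B=41] avail[A=23 B=37] open={R5}
Step 10: reserve R6 B 9 -> on_hand[A=23 B=41] avail[A=23 B=28] open={R5,R6}
Step 11: reserve R7 B 2 -> on_hand[A=23 B=41] avail[A=23 B=26] open={R5,R6,R7}
Step 12: reserve R8 B 1 -> on_hand[A=23 B=41] avail[A=23 B=25] open={R5,R6,R7,R8}
Step 13: cancel R5 -> on_hand[A=23 B=41] avail[A=23 B=29] open={R6,R7,R8}
Step 14: cancel R8 -> on_hand[A=23 B=41] avail[A=23 B=30] open={R6,R7}
Step 15: reserve R9 B 9 -> on_hand[A=23 B=41] avail[A=23 B=21] open={R6,R7,R9}
Step 16: reserve R10 A 5 -> on_hand[A=23 B=41] avail[A=18 B=21] open={R10,R6,R7,R9}
Step 17: reserve R11 B 8 -> on_hand[A=23 B=41] avail[A=18 B=13] open={R10,R11,R6,R7,R9}
Step 18: reserve R12 B 5 -> on_hand[A=23 B=41] avail[A=18 B=8] open={R10,R11,R12,R6,R7,R9}
Step 19: reserve R13 B 3 -> on_hand[A=23 B=41] avail[A=18 B=5] open={R10,R11,R12,R13,R6,R7,R9}
Step 20: reserve R14 A 6 -> on_hand[A=23 B=41] avail[A=12 B=5] open={R10,R11,R12,R13,R14,R6,R7,R9}
Open reservations: ['R10', 'R11', 'R12', 'R13', 'R14', 'R6', 'R7', 'R9'] -> 8

Answer: 8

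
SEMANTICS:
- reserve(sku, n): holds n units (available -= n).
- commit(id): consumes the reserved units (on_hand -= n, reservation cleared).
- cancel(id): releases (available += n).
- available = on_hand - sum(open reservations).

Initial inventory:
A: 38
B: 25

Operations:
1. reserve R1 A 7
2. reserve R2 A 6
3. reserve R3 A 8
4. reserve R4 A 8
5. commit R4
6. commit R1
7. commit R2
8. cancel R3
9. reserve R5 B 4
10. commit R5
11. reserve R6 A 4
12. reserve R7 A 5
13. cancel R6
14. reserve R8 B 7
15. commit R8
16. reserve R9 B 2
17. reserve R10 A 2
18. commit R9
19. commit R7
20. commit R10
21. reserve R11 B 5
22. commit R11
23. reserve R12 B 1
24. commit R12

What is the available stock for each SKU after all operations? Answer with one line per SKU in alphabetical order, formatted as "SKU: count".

Answer: A: 10
B: 6

Derivation:
Step 1: reserve R1 A 7 -> on_hand[A=38 B=25] avail[A=31 B=25] open={R1}
Step 2: reserve R2 A 6 -> on_hand[A=38 B=25] avail[A=25 B=25] open={R1,R2}
Step 3: reserve R3 A 8 -> on_hand[A=38 B=25] avail[A=17 B=25] open={R1,R2,R3}
Step 4: reserve R4 A 8 -> on_hand[A=38 B=25] avail[A=9 B=25] open={R1,R2,R3,R4}
Step 5: commit R4 -> on_hand[A=30 B=25] avail[A=9 B=25] open={R1,R2,R3}
Step 6: commit R1 -> on_hand[A=23 B=25] avail[A=9 B=25] open={R2,R3}
Step 7: commit R2 -> on_hand[A=17 B=25] avail[A=9 B=25] open={R3}
Step 8: cancel R3 -> on_hand[A=17 B=25] avail[A=17 B=25] open={}
Step 9: reserve R5 B 4 -> on_hand[A=17 B=25] avail[A=17 B=21] open={R5}
Step 10: commit R5 -> on_hand[A=17 B=21] avail[A=17 B=21] open={}
Step 11: reserve R6 A 4 -> on_hand[A=17 B=21] avail[A=13 B=21] open={R6}
Step 12: reserve R7 A 5 -> on_hand[A=17 B=21] avail[A=8 B=21] open={R6,R7}
Step 13: cancel R6 -> on_hand[A=17 B=21] avail[A=12 B=21] open={R7}
Step 14: reserve R8 B 7 -> on_hand[A=17 B=21] avail[A=12 B=14] open={R7,R8}
Step 15: commit R8 -> on_hand[A=17 B=14] avail[A=12 B=14] open={R7}
Step 16: reserve R9 B 2 -> on_hand[A=17 B=14] avail[A=12 B=12] open={R7,R9}
Step 17: reserve R10 A 2 -> on_hand[A=17 B=14] avail[A=10 B=12] open={R10,R7,R9}
Step 18: commit R9 -> on_hand[A=17 B=12] avail[A=10 B=12] open={R10,R7}
Step 19: commit R7 -> on_hand[A=12 B=12] avail[A=10 B=12] open={R10}
Step 20: commit R10 -> on_hand[A=10 B=12] avail[A=10 B=12] open={}
Step 21: reserve R11 B 5 -> on_hand[A=10 B=12] avail[A=10 B=7] open={R11}
Step 22: commit R11 -> on_hand[A=10 B=7] avail[A=10 B=7] open={}
Step 23: reserve R12 B 1 -> on_hand[A=10 B=7] avail[A=10 B=6] open={R12}
Step 24: commit R12 -> on_hand[A=10 B=6] avail[A=10 B=6] open={}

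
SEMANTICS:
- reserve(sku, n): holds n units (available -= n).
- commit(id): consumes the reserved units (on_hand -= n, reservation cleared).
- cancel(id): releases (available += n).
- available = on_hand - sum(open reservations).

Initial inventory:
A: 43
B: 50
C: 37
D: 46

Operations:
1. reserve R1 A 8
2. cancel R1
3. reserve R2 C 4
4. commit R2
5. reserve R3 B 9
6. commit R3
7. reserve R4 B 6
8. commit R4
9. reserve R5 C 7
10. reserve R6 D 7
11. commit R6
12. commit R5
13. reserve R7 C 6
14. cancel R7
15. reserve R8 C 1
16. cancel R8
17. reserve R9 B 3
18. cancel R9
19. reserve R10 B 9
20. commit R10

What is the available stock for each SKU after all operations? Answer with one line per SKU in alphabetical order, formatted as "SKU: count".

Step 1: reserve R1 A 8 -> on_hand[A=43 B=50 C=37 D=46] avail[A=35 B=50 C=37 D=46] open={R1}
Step 2: cancel R1 -> on_hand[A=43 B=50 C=37 D=46] avail[A=43 B=50 C=37 D=46] open={}
Step 3: reserve R2 C 4 -> on_hand[A=43 B=50 C=37 D=46] avail[A=43 B=50 C=33 D=46] open={R2}
Step 4: commit R2 -> on_hand[A=43 B=50 C=33 D=46] avail[A=43 B=50 C=33 D=46] open={}
Step 5: reserve R3 B 9 -> on_hand[A=43 B=50 C=33 D=46] avail[A=43 B=41 C=33 D=46] open={R3}
Step 6: commit R3 -> on_hand[A=43 B=41 C=33 D=46] avail[A=43 B=41 C=33 D=46] open={}
Step 7: reserve R4 B 6 -> on_hand[A=43 B=41 C=33 D=46] avail[A=43 B=35 C=33 D=46] open={R4}
Step 8: commit R4 -> on_hand[A=43 B=35 C=33 D=46] avail[A=43 B=35 C=33 D=46] open={}
Step 9: reserve R5 C 7 -> on_hand[A=43 B=35 C=33 D=46] avail[A=43 B=35 C=26 D=46] open={R5}
Step 10: reserve R6 D 7 -> on_hand[A=43 B=35 C=33 D=46] avail[A=43 B=35 C=26 D=39] open={R5,R6}
Step 11: commit R6 -> on_hand[A=43 B=35 C=33 D=39] avail[A=43 B=35 C=26 D=39] open={R5}
Step 12: commit R5 -> on_hand[A=43 B=35 C=26 D=39] avail[A=43 B=35 C=26 D=39] open={}
Step 13: reserve R7 C 6 -> on_hand[A=43 B=35 C=26 D=39] avail[A=43 B=35 C=20 D=39] open={R7}
Step 14: cancel R7 -> on_hand[A=43 B=35 C=26 D=39] avail[A=43 B=35 C=26 D=39] open={}
Step 15: reserve R8 C 1 -> on_hand[A=43 B=35 C=26 D=39] avail[A=43 B=35 C=25 D=39] open={R8}
Step 16: cancel R8 -> on_hand[A=43 B=35 C=26 D=39] avail[A=43 B=35 C=26 D=39] open={}
Step 17: reserve R9 B 3 -> on_hand[A=43 B=35 C=26 D=39] avail[A=43 B=32 C=26 D=39] open={R9}
Step 18: cancel R9 -> on_hand[A=43 B=35 C=26 D=39] avail[A=43 B=35 C=26 D=39] open={}
Step 19: reserve R10 B 9 -> on_hand[A=43 B=35 C=26 D=39] avail[A=43 B=26 C=26 D=39] open={R10}
Step 20: commit R10 -> on_hand[A=43 B=26 C=26 D=39] avail[A=43 B=26 C=26 D=39] open={}

Answer: A: 43
B: 26
C: 26
D: 39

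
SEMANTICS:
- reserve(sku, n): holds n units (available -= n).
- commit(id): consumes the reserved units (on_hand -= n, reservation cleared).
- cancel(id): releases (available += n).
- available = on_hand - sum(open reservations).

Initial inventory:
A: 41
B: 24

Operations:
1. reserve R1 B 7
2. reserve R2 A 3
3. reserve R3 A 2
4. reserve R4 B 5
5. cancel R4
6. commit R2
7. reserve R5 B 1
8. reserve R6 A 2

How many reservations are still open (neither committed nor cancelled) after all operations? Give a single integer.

Step 1: reserve R1 B 7 -> on_hand[A=41 B=24] avail[A=41 B=17] open={R1}
Step 2: reserve R2 A 3 -> on_hand[A=41 B=24] avail[A=38 B=17] open={R1,R2}
Step 3: reserve R3 A 2 -> on_hand[A=41 B=24] avail[A=36 B=17] open={R1,R2,R3}
Step 4: reserve R4 B 5 -> on_hand[A=41 B=24] avail[A=36 B=12] open={R1,R2,R3,R4}
Step 5: cancel R4 -> on_hand[A=41 B=24] avail[A=36 B=17] open={R1,R2,R3}
Step 6: commit R2 -> on_hand[A=38 B=24] avail[A=36 B=17] open={R1,R3}
Step 7: reserve R5 B 1 -> on_hand[A=38 B=24] avail[A=36 B=16] open={R1,R3,R5}
Step 8: reserve R6 A 2 -> on_hand[A=38 B=24] avail[A=34 B=16] open={R1,R3,R5,R6}
Open reservations: ['R1', 'R3', 'R5', 'R6'] -> 4

Answer: 4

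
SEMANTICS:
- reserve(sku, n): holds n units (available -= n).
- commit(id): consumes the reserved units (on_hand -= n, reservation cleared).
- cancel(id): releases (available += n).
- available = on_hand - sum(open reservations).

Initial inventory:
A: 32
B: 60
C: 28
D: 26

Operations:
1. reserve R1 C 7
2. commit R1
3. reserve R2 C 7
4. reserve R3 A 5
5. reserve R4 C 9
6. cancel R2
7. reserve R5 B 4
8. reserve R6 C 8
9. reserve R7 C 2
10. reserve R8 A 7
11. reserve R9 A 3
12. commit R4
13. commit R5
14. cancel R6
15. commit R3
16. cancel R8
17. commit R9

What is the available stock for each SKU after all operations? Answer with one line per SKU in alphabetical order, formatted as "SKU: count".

Answer: A: 24
B: 56
C: 10
D: 26

Derivation:
Step 1: reserve R1 C 7 -> on_hand[A=32 B=60 C=28 D=26] avail[A=32 B=60 C=21 D=26] open={R1}
Step 2: commit R1 -> on_hand[A=32 B=60 C=21 D=26] avail[A=32 B=60 C=21 D=26] open={}
Step 3: reserve R2 C 7 -> on_hand[A=32 B=60 C=21 D=26] avail[A=32 B=60 C=14 D=26] open={R2}
Step 4: reserve R3 A 5 -> on_hand[A=32 B=60 C=21 D=26] avail[A=27 B=60 C=14 D=26] open={R2,R3}
Step 5: reserve R4 C 9 -> on_hand[A=32 B=60 C=21 D=26] avail[A=27 B=60 C=5 D=26] open={R2,R3,R4}
Step 6: cancel R2 -> on_hand[A=32 B=60 C=21 D=26] avail[A=27 B=60 C=12 D=26] open={R3,R4}
Step 7: reserve R5 B 4 -> on_hand[A=32 B=60 C=21 D=26] avail[A=27 B=56 C=12 D=26] open={R3,R4,R5}
Step 8: reserve R6 C 8 -> on_hand[A=32 B=60 C=21 D=26] avail[A=27 B=56 C=4 D=26] open={R3,R4,R5,R6}
Step 9: reserve R7 C 2 -> on_hand[A=32 B=60 C=21 D=26] avail[A=27 B=56 C=2 D=26] open={R3,R4,R5,R6,R7}
Step 10: reserve R8 A 7 -> on_hand[A=32 B=60 C=21 D=26] avail[A=20 B=56 C=2 D=26] open={R3,R4,R5,R6,R7,R8}
Step 11: reserve R9 A 3 -> on_hand[A=32 B=60 C=21 D=26] avail[A=17 B=56 C=2 D=26] open={R3,R4,R5,R6,R7,R8,R9}
Step 12: commit R4 -> on_hand[A=32 B=60 C=12 D=26] avail[A=17 B=56 C=2 D=26] open={R3,R5,R6,R7,R8,R9}
Step 13: commit R5 -> on_hand[A=32 B=56 C=12 D=26] avail[A=17 B=56 C=2 D=26] open={R3,R6,R7,R8,R9}
Step 14: cancel R6 -> on_hand[A=32 B=56 C=12 D=26] avail[A=17 B=56 C=10 D=26] open={R3,R7,R8,R9}
Step 15: commit R3 -> on_hand[A=27 B=56 C=12 D=26] avail[A=17 B=56 C=10 D=26] open={R7,R8,R9}
Step 16: cancel R8 -> on_hand[A=27 B=56 C=12 D=26] avail[A=24 B=56 C=10 D=26] open={R7,R9}
Step 17: commit R9 -> on_hand[A=24 B=56 C=12 D=26] avail[A=24 B=56 C=10 D=26] open={R7}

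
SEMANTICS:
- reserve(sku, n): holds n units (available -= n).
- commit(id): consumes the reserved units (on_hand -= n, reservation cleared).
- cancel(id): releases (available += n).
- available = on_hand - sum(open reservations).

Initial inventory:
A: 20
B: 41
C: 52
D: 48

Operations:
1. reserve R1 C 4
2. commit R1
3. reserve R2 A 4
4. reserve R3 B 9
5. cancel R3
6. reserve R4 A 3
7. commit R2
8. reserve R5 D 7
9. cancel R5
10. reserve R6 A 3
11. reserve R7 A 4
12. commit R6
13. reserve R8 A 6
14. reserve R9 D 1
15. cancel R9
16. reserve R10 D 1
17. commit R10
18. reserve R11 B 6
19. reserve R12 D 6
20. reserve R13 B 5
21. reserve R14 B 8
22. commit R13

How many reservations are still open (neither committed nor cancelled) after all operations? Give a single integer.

Step 1: reserve R1 C 4 -> on_hand[A=20 B=41 C=52 D=48] avail[A=20 B=41 C=48 D=48] open={R1}
Step 2: commit R1 -> on_hand[A=20 B=41 C=48 D=48] avail[A=20 B=41 C=48 D=48] open={}
Step 3: reserve R2 A 4 -> on_hand[A=20 B=41 C=48 D=48] avail[A=16 B=41 C=48 D=48] open={R2}
Step 4: reserve R3 B 9 -> on_hand[A=20 B=41 C=48 D=48] avail[A=16 B=32 C=48 D=48] open={R2,R3}
Step 5: cancel R3 -> on_hand[A=20 B=41 C=48 D=48] avail[A=16 B=41 C=48 D=48] open={R2}
Step 6: reserve R4 A 3 -> on_hand[A=20 B=41 C=48 D=48] avail[A=13 B=41 C=48 D=48] open={R2,R4}
Step 7: commit R2 -> on_hand[A=16 B=41 C=48 D=48] avail[A=13 B=41 C=48 D=48] open={R4}
Step 8: reserve R5 D 7 -> on_hand[A=16 B=41 C=48 D=48] avail[A=13 B=41 C=48 D=41] open={R4,R5}
Step 9: cancel R5 -> on_hand[A=16 B=41 C=48 D=48] avail[A=13 B=41 C=48 D=48] open={R4}
Step 10: reserve R6 A 3 -> on_hand[A=16 B=41 C=48 D=48] avail[A=10 B=41 C=48 D=48] open={R4,R6}
Step 11: reserve R7 A 4 -> on_hand[A=16 B=41 C=48 D=48] avail[A=6 B=41 C=48 D=48] open={R4,R6,R7}
Step 12: commit R6 -> on_hand[A=13 B=41 C=48 D=48] avail[A=6 B=41 C=48 D=48] open={R4,R7}
Step 13: reserve R8 A 6 -> on_hand[A=13 B=41 C=48 D=48] avail[A=0 B=41 C=48 D=48] open={R4,R7,R8}
Step 14: reserve R9 D 1 -> on_hand[A=13 B=41 C=48 D=48] avail[A=0 B=41 C=48 D=47] open={R4,R7,R8,R9}
Step 15: cancel R9 -> on_hand[A=13 B=41 C=48 D=48] avail[A=0 B=41 C=48 D=48] open={R4,R7,R8}
Step 16: reserve R10 D 1 -> on_hand[A=13 B=41 C=48 D=48] avail[A=0 B=41 C=48 D=47] open={R10,R4,R7,R8}
Step 17: commit R10 -> on_hand[A=13 B=41 C=48 D=47] avail[A=0 B=41 C=48 D=47] open={R4,R7,R8}
Step 18: reserve R11 B 6 -> on_hand[A=13 B=41 C=48 D=47] avail[A=0 B=35 C=48 D=47] open={R11,R4,R7,R8}
Step 19: reserve R12 D 6 -> on_hand[A=13 B=41 C=48 D=47] avail[A=0 B=35 C=48 D=41] open={R11,R12,R4,R7,R8}
Step 20: reserve R13 B 5 -> on_hand[A=13 B=41 C=48 D=47] avail[A=0 B=30 C=48 D=41] open={R11,R12,R13,R4,R7,R8}
Step 21: reserve R14 B 8 -> on_hand[A=13 B=41 C=48 D=47] avail[A=0 B=22 C=48 D=41] open={R11,R12,R13,R14,R4,R7,R8}
Step 22: commit R13 -> on_hand[A=13 B=36 C=48 D=47] avail[A=0 B=22 C=48 D=41] open={R11,R12,R14,R4,R7,R8}
Open reservations: ['R11', 'R12', 'R14', 'R4', 'R7', 'R8'] -> 6

Answer: 6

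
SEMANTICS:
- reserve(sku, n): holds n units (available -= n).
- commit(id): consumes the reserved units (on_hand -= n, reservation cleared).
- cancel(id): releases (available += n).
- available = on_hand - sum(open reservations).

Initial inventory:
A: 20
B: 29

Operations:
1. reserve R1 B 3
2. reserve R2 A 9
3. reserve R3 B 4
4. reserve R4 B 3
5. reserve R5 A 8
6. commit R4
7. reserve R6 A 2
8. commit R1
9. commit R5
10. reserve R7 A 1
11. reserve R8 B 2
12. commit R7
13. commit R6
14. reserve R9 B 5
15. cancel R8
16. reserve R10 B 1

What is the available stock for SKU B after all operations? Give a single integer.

Step 1: reserve R1 B 3 -> on_hand[A=20 B=29] avail[A=20 B=26] open={R1}
Step 2: reserve R2 A 9 -> on_hand[A=20 B=29] avail[A=11 B=26] open={R1,R2}
Step 3: reserve R3 B 4 -> on_hand[A=20 B=29] avail[A=11 B=22] open={R1,R2,R3}
Step 4: reserve R4 B 3 -> on_hand[A=20 B=29] avail[A=11 B=19] open={R1,R2,R3,R4}
Step 5: reserve R5 A 8 -> on_hand[A=20 B=29] avail[A=3 B=19] open={R1,R2,R3,R4,R5}
Step 6: commit R4 -> on_hand[A=20 B=26] avail[A=3 B=19] open={R1,R2,R3,R5}
Step 7: reserve R6 A 2 -> on_hand[A=20 B=26] avail[A=1 B=19] open={R1,R2,R3,R5,R6}
Step 8: commit R1 -> on_hand[A=20 B=23] avail[A=1 B=19] open={R2,R3,R5,R6}
Step 9: commit R5 -> on_hand[A=12 B=23] avail[A=1 B=19] open={R2,R3,R6}
Step 10: reserve R7 A 1 -> on_hand[A=12 B=23] avail[A=0 B=19] open={R2,R3,R6,R7}
Step 11: reserve R8 B 2 -> on_hand[A=12 B=23] avail[A=0 B=17] open={R2,R3,R6,R7,R8}
Step 12: commit R7 -> on_hand[A=11 B=23] avail[A=0 B=17] open={R2,R3,R6,R8}
Step 13: commit R6 -> on_hand[A=9 B=23] avail[A=0 B=17] open={R2,R3,R8}
Step 14: reserve R9 B 5 -> on_hand[A=9 B=23] avail[A=0 B=12] open={R2,R3,R8,R9}
Step 15: cancel R8 -> on_hand[A=9 B=23] avail[A=0 B=14] open={R2,R3,R9}
Step 16: reserve R10 B 1 -> on_hand[A=9 B=23] avail[A=0 B=13] open={R10,R2,R3,R9}
Final available[B] = 13

Answer: 13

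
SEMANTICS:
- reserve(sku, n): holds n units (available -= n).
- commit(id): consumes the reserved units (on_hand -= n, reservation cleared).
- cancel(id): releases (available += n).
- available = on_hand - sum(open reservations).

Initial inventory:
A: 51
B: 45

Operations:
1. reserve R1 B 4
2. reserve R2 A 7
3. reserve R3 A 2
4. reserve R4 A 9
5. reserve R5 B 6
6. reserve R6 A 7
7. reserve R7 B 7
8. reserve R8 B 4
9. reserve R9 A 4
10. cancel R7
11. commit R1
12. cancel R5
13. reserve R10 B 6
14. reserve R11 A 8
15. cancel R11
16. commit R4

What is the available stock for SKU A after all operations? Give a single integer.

Answer: 22

Derivation:
Step 1: reserve R1 B 4 -> on_hand[A=51 B=45] avail[A=51 B=41] open={R1}
Step 2: reserve R2 A 7 -> on_hand[A=51 B=45] avail[A=44 B=41] open={R1,R2}
Step 3: reserve R3 A 2 -> on_hand[A=51 B=45] avail[A=42 B=41] open={R1,R2,R3}
Step 4: reserve R4 A 9 -> on_hand[A=51 B=45] avail[A=33 B=41] open={R1,R2,R3,R4}
Step 5: reserve R5 B 6 -> on_hand[A=51 B=45] avail[A=33 B=35] open={R1,R2,R3,R4,R5}
Step 6: reserve R6 A 7 -> on_hand[A=51 B=45] avail[A=26 B=35] open={R1,R2,R3,R4,R5,R6}
Step 7: reserve R7 B 7 -> on_hand[A=51 B=45] avail[A=26 B=28] open={R1,R2,R3,R4,R5,R6,R7}
Step 8: reserve R8 B 4 -> on_hand[A=51 B=45] avail[A=26 B=24] open={R1,R2,R3,R4,R5,R6,R7,R8}
Step 9: reserve R9 A 4 -> on_hand[A=51 B=45] avail[A=22 B=24] open={R1,R2,R3,R4,R5,R6,R7,R8,R9}
Step 10: cancel R7 -> on_hand[A=51 B=45] avail[A=22 B=31] open={R1,R2,R3,R4,R5,R6,R8,R9}
Step 11: commit R1 -> on_hand[A=51 B=41] avail[A=22 B=31] open={R2,R3,R4,R5,R6,R8,R9}
Step 12: cancel R5 -> on_hand[A=51 B=41] avail[A=22 B=37] open={R2,R3,R4,R6,R8,R9}
Step 13: reserve R10 B 6 -> on_hand[A=51 B=41] avail[A=22 B=31] open={R10,R2,R3,R4,R6,R8,R9}
Step 14: reserve R11 A 8 -> on_hand[A=51 B=41] avail[A=14 B=31] open={R10,R11,R2,R3,R4,R6,R8,R9}
Step 15: cancel R11 -> on_hand[A=51 B=41] avail[A=22 B=31] open={R10,R2,R3,R4,R6,R8,R9}
Step 16: commit R4 -> on_hand[A=42 B=41] avail[A=22 B=31] open={R10,R2,R3,R6,R8,R9}
Final available[A] = 22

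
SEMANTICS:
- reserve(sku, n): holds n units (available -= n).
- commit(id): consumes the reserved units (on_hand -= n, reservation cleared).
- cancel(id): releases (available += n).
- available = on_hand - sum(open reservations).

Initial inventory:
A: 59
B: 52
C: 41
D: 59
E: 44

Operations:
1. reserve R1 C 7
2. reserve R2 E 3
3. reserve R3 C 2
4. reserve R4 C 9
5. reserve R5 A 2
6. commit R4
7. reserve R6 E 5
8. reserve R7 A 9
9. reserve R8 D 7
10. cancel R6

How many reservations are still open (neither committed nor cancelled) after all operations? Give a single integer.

Step 1: reserve R1 C 7 -> on_hand[A=59 B=52 C=41 D=59 E=44] avail[A=59 B=52 C=34 D=59 E=44] open={R1}
Step 2: reserve R2 E 3 -> on_hand[A=59 B=52 C=41 D=59 E=44] avail[A=59 B=52 C=34 D=59 E=41] open={R1,R2}
Step 3: reserve R3 C 2 -> on_hand[A=59 B=52 C=41 D=59 E=44] avail[A=59 B=52 C=32 D=59 E=41] open={R1,R2,R3}
Step 4: reserve R4 C 9 -> on_hand[A=59 B=52 C=41 D=59 E=44] avail[A=59 B=52 C=23 D=59 E=41] open={R1,R2,R3,R4}
Step 5: reserve R5 A 2 -> on_hand[A=59 B=52 C=41 D=59 E=44] avail[A=57 B=52 C=23 D=59 E=41] open={R1,R2,R3,R4,R5}
Step 6: commit R4 -> on_hand[A=59 B=52 C=32 D=59 E=44] avail[A=57 B=52 C=23 D=59 E=41] open={R1,R2,R3,R5}
Step 7: reserve R6 E 5 -> on_hand[A=59 B=52 C=32 D=59 E=44] avail[A=57 B=52 C=23 D=59 E=36] open={R1,R2,R3,R5,R6}
Step 8: reserve R7 A 9 -> on_hand[A=59 B=52 C=32 D=59 E=44] avail[A=48 B=52 C=23 D=59 E=36] open={R1,R2,R3,R5,R6,R7}
Step 9: reserve R8 D 7 -> on_hand[A=59 B=52 C=32 D=59 E=44] avail[A=48 B=52 C=23 D=52 E=36] open={R1,R2,R3,R5,R6,R7,R8}
Step 10: cancel R6 -> on_hand[A=59 B=52 C=32 D=59 E=44] avail[A=48 B=52 C=23 D=52 E=41] open={R1,R2,R3,R5,R7,R8}
Open reservations: ['R1', 'R2', 'R3', 'R5', 'R7', 'R8'] -> 6

Answer: 6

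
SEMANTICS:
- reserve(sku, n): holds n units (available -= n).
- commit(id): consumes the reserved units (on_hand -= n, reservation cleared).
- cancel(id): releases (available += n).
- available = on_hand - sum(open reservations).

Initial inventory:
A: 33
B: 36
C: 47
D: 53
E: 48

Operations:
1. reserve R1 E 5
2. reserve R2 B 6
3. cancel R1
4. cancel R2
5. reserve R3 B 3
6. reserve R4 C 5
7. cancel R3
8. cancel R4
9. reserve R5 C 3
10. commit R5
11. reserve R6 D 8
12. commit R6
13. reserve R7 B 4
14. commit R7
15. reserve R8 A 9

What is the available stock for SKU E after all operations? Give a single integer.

Answer: 48

Derivation:
Step 1: reserve R1 E 5 -> on_hand[A=33 B=36 C=47 D=53 E=48] avail[A=33 B=36 C=47 D=53 E=43] open={R1}
Step 2: reserve R2 B 6 -> on_hand[A=33 B=36 C=47 D=53 E=48] avail[A=33 B=30 C=47 D=53 E=43] open={R1,R2}
Step 3: cancel R1 -> on_hand[A=33 B=36 C=47 D=53 E=48] avail[A=33 B=30 C=47 D=53 E=48] open={R2}
Step 4: cancel R2 -> on_hand[A=33 B=36 C=47 D=53 E=48] avail[A=33 B=36 C=47 D=53 E=48] open={}
Step 5: reserve R3 B 3 -> on_hand[A=33 B=36 C=47 D=53 E=48] avail[A=33 B=33 C=47 D=53 E=48] open={R3}
Step 6: reserve R4 C 5 -> on_hand[A=33 B=36 C=47 D=53 E=48] avail[A=33 B=33 C=42 D=53 E=48] open={R3,R4}
Step 7: cancel R3 -> on_hand[A=33 B=36 C=47 D=53 E=48] avail[A=33 B=36 C=42 D=53 E=48] open={R4}
Step 8: cancel R4 -> on_hand[A=33 B=36 C=47 D=53 E=48] avail[A=33 B=36 C=47 D=53 E=48] open={}
Step 9: reserve R5 C 3 -> on_hand[A=33 B=36 C=47 D=53 E=48] avail[A=33 B=36 C=44 D=53 E=48] open={R5}
Step 10: commit R5 -> on_hand[A=33 B=36 C=44 D=53 E=48] avail[A=33 B=36 C=44 D=53 E=48] open={}
Step 11: reserve R6 D 8 -> on_hand[A=33 B=36 C=44 D=53 E=48] avail[A=33 B=36 C=44 D=45 E=48] open={R6}
Step 12: commit R6 -> on_hand[A=33 B=36 C=44 D=45 E=48] avail[A=33 B=36 C=44 D=45 E=48] open={}
Step 13: reserve R7 B 4 -> on_hand[A=33 B=36 C=44 D=45 E=48] avail[A=33 B=32 C=44 D=45 E=48] open={R7}
Step 14: commit R7 -> on_hand[A=33 B=32 C=44 D=45 E=48] avail[A=33 B=32 C=44 D=45 E=48] open={}
Step 15: reserve R8 A 9 -> on_hand[A=33 B=32 C=44 D=45 E=48] avail[A=24 B=32 C=44 D=45 E=48] open={R8}
Final available[E] = 48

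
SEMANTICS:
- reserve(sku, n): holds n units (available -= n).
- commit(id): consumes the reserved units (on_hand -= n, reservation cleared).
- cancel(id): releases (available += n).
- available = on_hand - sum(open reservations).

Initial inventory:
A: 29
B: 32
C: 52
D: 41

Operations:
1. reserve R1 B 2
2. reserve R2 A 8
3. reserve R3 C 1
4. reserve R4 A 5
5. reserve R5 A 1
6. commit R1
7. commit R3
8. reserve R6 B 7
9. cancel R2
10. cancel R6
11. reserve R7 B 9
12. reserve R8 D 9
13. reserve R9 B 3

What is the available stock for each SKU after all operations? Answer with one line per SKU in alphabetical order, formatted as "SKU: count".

Step 1: reserve R1 B 2 -> on_hand[A=29 B=32 C=52 D=41] avail[A=29 B=30 C=52 D=41] open={R1}
Step 2: reserve R2 A 8 -> on_hand[A=29 B=32 C=52 D=41] avail[A=21 B=30 C=52 D=41] open={R1,R2}
Step 3: reserve R3 C 1 -> on_hand[A=29 B=32 C=52 D=41] avail[A=21 B=30 C=51 D=41] open={R1,R2,R3}
Step 4: reserve R4 A 5 -> on_hand[A=29 B=32 C=52 D=41] avail[A=16 B=30 C=51 D=41] open={R1,R2,R3,R4}
Step 5: reserve R5 A 1 -> on_hand[A=29 B=32 C=52 D=41] avail[A=15 B=30 C=51 D=41] open={R1,R2,R3,R4,R5}
Step 6: commit R1 -> on_hand[A=29 B=30 C=52 D=41] avail[A=15 B=30 C=51 D=41] open={R2,R3,R4,R5}
Step 7: commit R3 -> on_hand[A=29 B=30 C=51 D=41] avail[A=15 B=30 C=51 D=41] open={R2,R4,R5}
Step 8: reserve R6 B 7 -> on_hand[A=29 B=30 C=51 D=41] avail[A=15 B=23 C=51 D=41] open={R2,R4,R5,R6}
Step 9: cancel R2 -> on_hand[A=29 B=30 C=51 D=41] avail[A=23 B=23 C=51 D=41] open={R4,R5,R6}
Step 10: cancel R6 -> on_hand[A=29 B=30 C=51 D=41] avail[A=23 B=30 C=51 D=41] open={R4,R5}
Step 11: reserve R7 B 9 -> on_hand[A=29 B=30 C=51 D=41] avail[A=23 B=21 C=51 D=41] open={R4,R5,R7}
Step 12: reserve R8 D 9 -> on_hand[A=29 B=30 C=51 D=41] avail[A=23 B=21 C=51 D=32] open={R4,R5,R7,R8}
Step 13: reserve R9 B 3 -> on_hand[A=29 B=30 C=51 D=41] avail[A=23 B=18 C=51 D=32] open={R4,R5,R7,R8,R9}

Answer: A: 23
B: 18
C: 51
D: 32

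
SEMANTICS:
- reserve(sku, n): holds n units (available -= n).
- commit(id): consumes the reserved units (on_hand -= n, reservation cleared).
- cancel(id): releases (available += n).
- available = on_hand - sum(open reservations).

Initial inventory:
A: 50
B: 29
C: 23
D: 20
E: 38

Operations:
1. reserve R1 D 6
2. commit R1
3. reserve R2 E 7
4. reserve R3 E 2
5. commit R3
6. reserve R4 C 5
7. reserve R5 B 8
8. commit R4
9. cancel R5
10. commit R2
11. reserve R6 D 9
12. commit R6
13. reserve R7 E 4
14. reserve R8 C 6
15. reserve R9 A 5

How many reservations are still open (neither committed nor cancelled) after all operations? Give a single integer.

Answer: 3

Derivation:
Step 1: reserve R1 D 6 -> on_hand[A=50 B=29 C=23 D=20 E=38] avail[A=50 B=29 C=23 D=14 E=38] open={R1}
Step 2: commit R1 -> on_hand[A=50 B=29 C=23 D=14 E=38] avail[A=50 B=29 C=23 D=14 E=38] open={}
Step 3: reserve R2 E 7 -> on_hand[A=50 B=29 C=23 D=14 E=38] avail[A=50 B=29 C=23 D=14 E=31] open={R2}
Step 4: reserve R3 E 2 -> on_hand[A=50 B=29 C=23 D=14 E=38] avail[A=50 B=29 C=23 D=14 E=29] open={R2,R3}
Step 5: commit R3 -> on_hand[A=50 B=29 C=23 D=14 E=36] avail[A=50 B=29 C=23 D=14 E=29] open={R2}
Step 6: reserve R4 C 5 -> on_hand[A=50 B=29 C=23 D=14 E=36] avail[A=50 B=29 C=18 D=14 E=29] open={R2,R4}
Step 7: reserve R5 B 8 -> on_hand[A=50 B=29 C=23 D=14 E=36] avail[A=50 B=21 C=18 D=14 E=29] open={R2,R4,R5}
Step 8: commit R4 -> on_hand[A=50 B=29 C=18 D=14 E=36] avail[A=50 B=21 C=18 D=14 E=29] open={R2,R5}
Step 9: cancel R5 -> on_hand[A=50 B=29 C=18 D=14 E=36] avail[A=50 B=29 C=18 D=14 E=29] open={R2}
Step 10: commit R2 -> on_hand[A=50 B=29 C=18 D=14 E=29] avail[A=50 B=29 C=18 D=14 E=29] open={}
Step 11: reserve R6 D 9 -> on_hand[A=50 B=29 C=18 D=14 E=29] avail[A=50 B=29 C=18 D=5 E=29] open={R6}
Step 12: commit R6 -> on_hand[A=50 B=29 C=18 D=5 E=29] avail[A=50 B=29 C=18 D=5 E=29] open={}
Step 13: reserve R7 E 4 -> on_hand[A=50 B=29 C=18 D=5 E=29] avail[A=50 B=29 C=18 D=5 E=25] open={R7}
Step 14: reserve R8 C 6 -> on_hand[A=50 B=29 C=18 D=5 E=29] avail[A=50 B=29 C=12 D=5 E=25] open={R7,R8}
Step 15: reserve R9 A 5 -> on_hand[A=50 B=29 C=18 D=5 E=29] avail[A=45 B=29 C=12 D=5 E=25] open={R7,R8,R9}
Open reservations: ['R7', 'R8', 'R9'] -> 3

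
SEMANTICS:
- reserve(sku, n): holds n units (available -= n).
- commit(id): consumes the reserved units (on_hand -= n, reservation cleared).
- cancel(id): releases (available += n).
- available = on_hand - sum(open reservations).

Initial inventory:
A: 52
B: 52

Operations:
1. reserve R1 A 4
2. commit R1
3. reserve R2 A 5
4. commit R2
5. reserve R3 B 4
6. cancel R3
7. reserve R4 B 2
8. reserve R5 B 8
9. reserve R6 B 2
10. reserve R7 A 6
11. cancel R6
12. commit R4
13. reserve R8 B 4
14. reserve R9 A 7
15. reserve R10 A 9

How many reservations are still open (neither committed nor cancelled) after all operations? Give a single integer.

Step 1: reserve R1 A 4 -> on_hand[A=52 B=52] avail[A=48 B=52] open={R1}
Step 2: commit R1 -> on_hand[A=48 B=52] avail[A=48 B=52] open={}
Step 3: reserve R2 A 5 -> on_hand[A=48 B=52] avail[A=43 B=52] open={R2}
Step 4: commit R2 -> on_hand[A=43 B=52] avail[A=43 B=52] open={}
Step 5: reserve R3 B 4 -> on_hand[A=43 B=52] avail[A=43 B=48] open={R3}
Step 6: cancel R3 -> on_hand[A=43 B=52] avail[A=43 B=52] open={}
Step 7: reserve R4 B 2 -> on_hand[A=43 B=52] avail[A=43 B=50] open={R4}
Step 8: reserve R5 B 8 -> on_hand[A=43 B=52] avail[A=43 B=42] open={R4,R5}
Step 9: reserve R6 B 2 -> on_hand[A=43 B=52] avail[A=43 B=40] open={R4,R5,R6}
Step 10: reserve R7 A 6 -> on_hand[A=43 B=52] avail[A=37 B=40] open={R4,R5,R6,R7}
Step 11: cancel R6 -> on_hand[A=43 B=52] avail[A=37 B=42] open={R4,R5,R7}
Step 12: commit R4 -> on_hand[A=43 B=50] avail[A=37 B=42] open={R5,R7}
Step 13: reserve R8 B 4 -> on_hand[A=43 B=50] avail[A=37 B=38] open={R5,R7,R8}
Step 14: reserve R9 A 7 -> on_hand[A=43 B=50] avail[A=30 B=38] open={R5,R7,R8,R9}
Step 15: reserve R10 A 9 -> on_hand[A=43 B=50] avail[A=21 B=38] open={R10,R5,R7,R8,R9}
Open reservations: ['R10', 'R5', 'R7', 'R8', 'R9'] -> 5

Answer: 5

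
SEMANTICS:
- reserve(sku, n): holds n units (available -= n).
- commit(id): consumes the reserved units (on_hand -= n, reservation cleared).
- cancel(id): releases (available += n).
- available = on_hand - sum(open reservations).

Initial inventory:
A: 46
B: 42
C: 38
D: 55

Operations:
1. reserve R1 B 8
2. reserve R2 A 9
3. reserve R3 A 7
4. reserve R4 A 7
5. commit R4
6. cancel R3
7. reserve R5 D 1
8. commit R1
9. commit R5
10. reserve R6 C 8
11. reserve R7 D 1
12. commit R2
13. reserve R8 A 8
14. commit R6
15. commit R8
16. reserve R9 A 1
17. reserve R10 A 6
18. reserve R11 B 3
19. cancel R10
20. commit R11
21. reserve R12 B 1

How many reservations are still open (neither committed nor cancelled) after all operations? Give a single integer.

Answer: 3

Derivation:
Step 1: reserve R1 B 8 -> on_hand[A=46 B=42 C=38 D=55] avail[A=46 B=34 C=38 D=55] open={R1}
Step 2: reserve R2 A 9 -> on_hand[A=46 B=42 C=38 D=55] avail[A=37 B=34 C=38 D=55] open={R1,R2}
Step 3: reserve R3 A 7 -> on_hand[A=46 B=42 C=38 D=55] avail[A=30 B=34 C=38 D=55] open={R1,R2,R3}
Step 4: reserve R4 A 7 -> on_hand[A=46 B=42 C=38 D=55] avail[A=23 B=34 C=38 D=55] open={R1,R2,R3,R4}
Step 5: commit R4 -> on_hand[A=39 B=42 C=38 D=55] avail[A=23 B=34 C=38 D=55] open={R1,R2,R3}
Step 6: cancel R3 -> on_hand[A=39 B=42 C=38 D=55] avail[A=30 B=34 C=38 D=55] open={R1,R2}
Step 7: reserve R5 D 1 -> on_hand[A=39 B=42 C=38 D=55] avail[A=30 B=34 C=38 D=54] open={R1,R2,R5}
Step 8: commit R1 -> on_hand[A=39 B=34 C=38 D=55] avail[A=30 B=34 C=38 D=54] open={R2,R5}
Step 9: commit R5 -> on_hand[A=39 B=34 C=38 D=54] avail[A=30 B=34 C=38 D=54] open={R2}
Step 10: reserve R6 C 8 -> on_hand[A=39 B=34 C=38 D=54] avail[A=30 B=34 C=30 D=54] open={R2,R6}
Step 11: reserve R7 D 1 -> on_hand[A=39 B=34 C=38 D=54] avail[A=30 B=34 C=30 D=53] open={R2,R6,R7}
Step 12: commit R2 -> on_hand[A=30 B=34 C=38 D=54] avail[A=30 B=34 C=30 D=53] open={R6,R7}
Step 13: reserve R8 A 8 -> on_hand[A=30 B=34 C=38 D=54] avail[A=22 B=34 C=30 D=53] open={R6,R7,R8}
Step 14: commit R6 -> on_hand[A=30 B=34 C=30 D=54] avail[A=22 B=34 C=30 D=53] open={R7,R8}
Step 15: commit R8 -> on_hand[A=22 B=34 C=30 D=54] avail[A=22 B=34 C=30 D=53] open={R7}
Step 16: reserve R9 A 1 -> on_hand[A=22 B=34 C=30 D=54] avail[A=21 B=34 C=30 D=53] open={R7,R9}
Step 17: reserve R10 A 6 -> on_hand[A=22 B=34 C=30 D=54] avail[A=15 B=34 C=30 D=53] open={R10,R7,R9}
Step 18: reserve R11 B 3 -> on_hand[A=22 B=34 C=30 D=54] avail[A=15 B=31 C=30 D=53] open={R10,R11,R7,R9}
Step 19: cancel R10 -> on_hand[A=22 B=34 C=30 D=54] avail[A=21 B=31 C=30 D=53] open={R11,R7,R9}
Step 20: commit R11 -> on_hand[A=22 B=31 C=30 D=54] avail[A=21 B=31 C=30 D=53] open={R7,R9}
Step 21: reserve R12 B 1 -> on_hand[A=22 B=31 C=30 D=54] avail[A=21 B=30 C=30 D=53] open={R12,R7,R9}
Open reservations: ['R12', 'R7', 'R9'] -> 3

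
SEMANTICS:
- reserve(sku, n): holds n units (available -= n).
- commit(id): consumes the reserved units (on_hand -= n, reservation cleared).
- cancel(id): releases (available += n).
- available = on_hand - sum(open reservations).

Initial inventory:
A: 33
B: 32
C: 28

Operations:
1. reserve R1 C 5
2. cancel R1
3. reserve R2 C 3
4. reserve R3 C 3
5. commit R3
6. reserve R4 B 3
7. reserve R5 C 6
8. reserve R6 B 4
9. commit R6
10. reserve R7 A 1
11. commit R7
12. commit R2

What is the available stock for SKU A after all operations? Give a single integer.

Step 1: reserve R1 C 5 -> on_hand[A=33 B=32 C=28] avail[A=33 B=32 C=23] open={R1}
Step 2: cancel R1 -> on_hand[A=33 B=32 C=28] avail[A=33 B=32 C=28] open={}
Step 3: reserve R2 C 3 -> on_hand[A=33 B=32 C=28] avail[A=33 B=32 C=25] open={R2}
Step 4: reserve R3 C 3 -> on_hand[A=33 B=32 C=28] avail[A=33 B=32 C=22] open={R2,R3}
Step 5: commit R3 -> on_hand[A=33 B=32 C=25] avail[A=33 B=32 C=22] open={R2}
Step 6: reserve R4 B 3 -> on_hand[A=33 B=32 C=25] avail[A=33 B=29 C=22] open={R2,R4}
Step 7: reserve R5 C 6 -> on_hand[A=33 B=32 C=25] avail[A=33 B=29 C=16] open={R2,R4,R5}
Step 8: reserve R6 B 4 -> on_hand[A=33 B=32 C=25] avail[A=33 B=25 C=16] open={R2,R4,R5,R6}
Step 9: commit R6 -> on_hand[A=33 B=28 C=25] avail[A=33 B=25 C=16] open={R2,R4,R5}
Step 10: reserve R7 A 1 -> on_hand[A=33 B=28 C=25] avail[A=32 B=25 C=16] open={R2,R4,R5,R7}
Step 11: commit R7 -> on_hand[A=32 B=28 C=25] avail[A=32 B=25 C=16] open={R2,R4,R5}
Step 12: commit R2 -> on_hand[A=32 B=28 C=22] avail[A=32 B=25 C=16] open={R4,R5}
Final available[A] = 32

Answer: 32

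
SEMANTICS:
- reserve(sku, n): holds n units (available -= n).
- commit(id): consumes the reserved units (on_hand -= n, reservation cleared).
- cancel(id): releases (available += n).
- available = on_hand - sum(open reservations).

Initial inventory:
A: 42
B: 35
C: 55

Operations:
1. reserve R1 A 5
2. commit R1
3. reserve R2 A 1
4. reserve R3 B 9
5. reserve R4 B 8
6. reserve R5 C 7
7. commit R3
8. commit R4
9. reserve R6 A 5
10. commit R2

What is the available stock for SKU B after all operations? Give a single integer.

Answer: 18

Derivation:
Step 1: reserve R1 A 5 -> on_hand[A=42 B=35 C=55] avail[A=37 B=35 C=55] open={R1}
Step 2: commit R1 -> on_hand[A=37 B=35 C=55] avail[A=37 B=35 C=55] open={}
Step 3: reserve R2 A 1 -> on_hand[A=37 B=35 C=55] avail[A=36 B=35 C=55] open={R2}
Step 4: reserve R3 B 9 -> on_hand[A=37 B=35 C=55] avail[A=36 B=26 C=55] open={R2,R3}
Step 5: reserve R4 B 8 -> on_hand[A=37 B=35 C=55] avail[A=36 B=18 C=55] open={R2,R3,R4}
Step 6: reserve R5 C 7 -> on_hand[A=37 B=35 C=55] avail[A=36 B=18 C=48] open={R2,R3,R4,R5}
Step 7: commit R3 -> on_hand[A=37 B=26 C=55] avail[A=36 B=18 C=48] open={R2,R4,R5}
Step 8: commit R4 -> on_hand[A=37 B=18 C=55] avail[A=36 B=18 C=48] open={R2,R5}
Step 9: reserve R6 A 5 -> on_hand[A=37 B=18 C=55] avail[A=31 B=18 C=48] open={R2,R5,R6}
Step 10: commit R2 -> on_hand[A=36 B=18 C=55] avail[A=31 B=18 C=48] open={R5,R6}
Final available[B] = 18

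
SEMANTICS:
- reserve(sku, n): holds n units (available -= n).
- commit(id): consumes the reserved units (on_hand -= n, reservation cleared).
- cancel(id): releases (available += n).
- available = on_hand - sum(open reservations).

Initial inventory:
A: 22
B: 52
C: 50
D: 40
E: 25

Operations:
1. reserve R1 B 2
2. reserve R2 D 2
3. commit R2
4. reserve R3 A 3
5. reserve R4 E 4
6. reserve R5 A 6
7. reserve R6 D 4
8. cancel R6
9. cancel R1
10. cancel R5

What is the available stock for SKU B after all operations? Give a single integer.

Step 1: reserve R1 B 2 -> on_hand[A=22 B=52 C=50 D=40 E=25] avail[A=22 B=50 C=50 D=40 E=25] open={R1}
Step 2: reserve R2 D 2 -> on_hand[A=22 B=52 C=50 D=40 E=25] avail[A=22 B=50 C=50 D=38 E=25] open={R1,R2}
Step 3: commit R2 -> on_hand[A=22 B=52 C=50 D=38 E=25] avail[A=22 B=50 C=50 D=38 E=25] open={R1}
Step 4: reserve R3 A 3 -> on_hand[A=22 B=52 C=50 D=38 E=25] avail[A=19 B=50 C=50 D=38 E=25] open={R1,R3}
Step 5: reserve R4 E 4 -> on_hand[A=22 B=52 C=50 D=38 E=25] avail[A=19 B=50 C=50 D=38 E=21] open={R1,R3,R4}
Step 6: reserve R5 A 6 -> on_hand[A=22 B=52 C=50 D=38 E=25] avail[A=13 B=50 C=50 D=38 E=21] open={R1,R3,R4,R5}
Step 7: reserve R6 D 4 -> on_hand[A=22 B=52 C=50 D=38 E=25] avail[A=13 B=50 C=50 D=34 E=21] open={R1,R3,R4,R5,R6}
Step 8: cancel R6 -> on_hand[A=22 B=52 C=50 D=38 E=25] avail[A=13 B=50 C=50 D=38 E=21] open={R1,R3,R4,R5}
Step 9: cancel R1 -> on_hand[A=22 B=52 C=50 D=38 E=25] avail[A=13 B=52 C=50 D=38 E=21] open={R3,R4,R5}
Step 10: cancel R5 -> on_hand[A=22 B=52 C=50 D=38 E=25] avail[A=19 B=52 C=50 D=38 E=21] open={R3,R4}
Final available[B] = 52

Answer: 52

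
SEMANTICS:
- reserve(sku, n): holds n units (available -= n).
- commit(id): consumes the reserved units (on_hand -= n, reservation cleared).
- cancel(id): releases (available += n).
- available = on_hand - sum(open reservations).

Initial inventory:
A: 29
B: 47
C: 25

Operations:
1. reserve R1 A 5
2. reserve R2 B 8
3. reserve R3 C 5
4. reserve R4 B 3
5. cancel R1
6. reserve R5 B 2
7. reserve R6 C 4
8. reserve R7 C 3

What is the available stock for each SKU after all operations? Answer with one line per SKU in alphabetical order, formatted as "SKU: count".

Step 1: reserve R1 A 5 -> on_hand[A=29 B=47 C=25] avail[A=24 B=47 C=25] open={R1}
Step 2: reserve R2 B 8 -> on_hand[A=29 B=47 C=25] avail[A=24 B=39 C=25] open={R1,R2}
Step 3: reserve R3 C 5 -> on_hand[A=29 B=47 C=25] avail[A=24 B=39 C=20] open={R1,R2,R3}
Step 4: reserve R4 B 3 -> on_hand[A=29 B=47 C=25] avail[A=24 B=36 C=20] open={R1,R2,R3,R4}
Step 5: cancel R1 -> on_hand[A=29 B=47 C=25] avail[A=29 B=36 C=20] open={R2,R3,R4}
Step 6: reserve R5 B 2 -> on_hand[A=29 B=47 C=25] avail[A=29 B=34 C=20] open={R2,R3,R4,R5}
Step 7: reserve R6 C 4 -> on_hand[A=29 B=47 C=25] avail[A=29 B=34 C=16] open={R2,R3,R4,R5,R6}
Step 8: reserve R7 C 3 -> on_hand[A=29 B=47 C=25] avail[A=29 B=34 C=13] open={R2,R3,R4,R5,R6,R7}

Answer: A: 29
B: 34
C: 13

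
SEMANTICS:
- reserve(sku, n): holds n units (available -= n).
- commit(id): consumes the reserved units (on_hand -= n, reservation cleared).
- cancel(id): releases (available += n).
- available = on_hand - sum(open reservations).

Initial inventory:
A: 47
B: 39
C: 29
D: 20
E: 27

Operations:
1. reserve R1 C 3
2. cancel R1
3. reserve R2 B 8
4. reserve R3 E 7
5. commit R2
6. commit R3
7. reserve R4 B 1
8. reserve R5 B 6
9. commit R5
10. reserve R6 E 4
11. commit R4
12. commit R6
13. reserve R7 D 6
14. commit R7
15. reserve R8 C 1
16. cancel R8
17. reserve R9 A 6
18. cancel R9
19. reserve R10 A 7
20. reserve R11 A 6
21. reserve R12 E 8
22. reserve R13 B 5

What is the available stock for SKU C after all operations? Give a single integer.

Step 1: reserve R1 C 3 -> on_hand[A=47 B=39 C=29 D=20 E=27] avail[A=47 B=39 C=26 D=20 E=27] open={R1}
Step 2: cancel R1 -> on_hand[A=47 B=39 C=29 D=20 E=27] avail[A=47 B=39 C=29 D=20 E=27] open={}
Step 3: reserve R2 B 8 -> on_hand[A=47 B=39 C=29 D=20 E=27] avail[A=47 B=31 C=29 D=20 E=27] open={R2}
Step 4: reserve R3 E 7 -> on_hand[A=47 B=39 C=29 D=20 E=27] avail[A=47 B=31 C=29 D=20 E=20] open={R2,R3}
Step 5: commit R2 -> on_hand[A=47 B=31 C=29 D=20 E=27] avail[A=47 B=31 C=29 D=20 E=20] open={R3}
Step 6: commit R3 -> on_hand[A=47 B=31 C=29 D=20 E=20] avail[A=47 B=31 C=29 D=20 E=20] open={}
Step 7: reserve R4 B 1 -> on_hand[A=47 B=31 C=29 D=20 E=20] avail[A=47 B=30 C=29 D=20 E=20] open={R4}
Step 8: reserve R5 B 6 -> on_hand[A=47 B=31 C=29 D=20 E=20] avail[A=47 B=24 C=29 D=20 E=20] open={R4,R5}
Step 9: commit R5 -> on_hand[A=47 B=25 C=29 D=20 E=20] avail[A=47 B=24 C=29 D=20 E=20] open={R4}
Step 10: reserve R6 E 4 -> on_hand[A=47 B=25 C=29 D=20 E=20] avail[A=47 B=24 C=29 D=20 E=16] open={R4,R6}
Step 11: commit R4 -> on_hand[A=47 B=24 C=29 D=20 E=20] avail[A=47 B=24 C=29 D=20 E=16] open={R6}
Step 12: commit R6 -> on_hand[A=47 B=24 C=29 D=20 E=16] avail[A=47 B=24 C=29 D=20 E=16] open={}
Step 13: reserve R7 D 6 -> on_hand[A=47 B=24 C=29 D=20 E=16] avail[A=47 B=24 C=29 D=14 E=16] open={R7}
Step 14: commit R7 -> on_hand[A=47 B=24 C=29 D=14 E=16] avail[A=47 B=24 C=29 D=14 E=16] open={}
Step 15: reserve R8 C 1 -> on_hand[A=47 B=24 C=29 D=14 E=16] avail[A=47 B=24 C=28 D=14 E=16] open={R8}
Step 16: cancel R8 -> on_hand[A=47 B=24 C=29 D=14 E=16] avail[A=47 B=24 C=29 D=14 E=16] open={}
Step 17: reserve R9 A 6 -> on_hand[A=47 B=24 C=29 D=14 E=16] avail[A=41 B=24 C=29 D=14 E=16] open={R9}
Step 18: cancel R9 -> on_hand[A=47 B=24 C=29 D=14 E=16] avail[A=47 B=24 C=29 D=14 E=16] open={}
Step 19: reserve R10 A 7 -> on_hand[A=47 B=24 C=29 D=14 E=16] avail[A=40 B=24 C=29 D=14 E=16] open={R10}
Step 20: reserve R11 A 6 -> on_hand[A=47 B=24 C=29 D=14 E=16] avail[A=34 B=24 C=29 D=14 E=16] open={R10,R11}
Step 21: reserve R12 E 8 -> on_hand[A=47 B=24 C=29 D=14 E=16] avail[A=34 B=24 C=29 D=14 E=8] open={R10,R11,R12}
Step 22: reserve R13 B 5 -> on_hand[A=47 B=24 C=29 D=14 E=16] avail[A=34 B=19 C=29 D=14 E=8] open={R10,R11,R12,R13}
Final available[C] = 29

Answer: 29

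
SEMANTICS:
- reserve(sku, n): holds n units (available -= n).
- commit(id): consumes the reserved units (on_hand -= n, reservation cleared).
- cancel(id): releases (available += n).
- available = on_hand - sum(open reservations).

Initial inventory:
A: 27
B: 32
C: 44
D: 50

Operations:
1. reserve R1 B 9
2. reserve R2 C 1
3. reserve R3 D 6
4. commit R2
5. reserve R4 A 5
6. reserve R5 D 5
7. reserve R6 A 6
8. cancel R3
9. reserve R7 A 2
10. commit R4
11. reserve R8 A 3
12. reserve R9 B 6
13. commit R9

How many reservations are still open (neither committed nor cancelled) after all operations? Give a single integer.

Step 1: reserve R1 B 9 -> on_hand[A=27 B=32 C=44 D=50] avail[A=27 B=23 C=44 D=50] open={R1}
Step 2: reserve R2 C 1 -> on_hand[A=27 B=32 C=44 D=50] avail[A=27 B=23 C=43 D=50] open={R1,R2}
Step 3: reserve R3 D 6 -> on_hand[A=27 B=32 C=44 D=50] avail[A=27 B=23 C=43 D=44] open={R1,R2,R3}
Step 4: commit R2 -> on_hand[A=27 B=32 C=43 D=50] avail[A=27 B=23 C=43 D=44] open={R1,R3}
Step 5: reserve R4 A 5 -> on_hand[A=27 B=32 C=43 D=50] avail[A=22 B=23 C=43 D=44] open={R1,R3,R4}
Step 6: reserve R5 D 5 -> on_hand[A=27 B=32 C=43 D=50] avail[A=22 B=23 C=43 D=39] open={R1,R3,R4,R5}
Step 7: reserve R6 A 6 -> on_hand[A=27 B=32 C=43 D=50] avail[A=16 B=23 C=43 D=39] open={R1,R3,R4,R5,R6}
Step 8: cancel R3 -> on_hand[A=27 B=32 C=43 D=50] avail[A=16 B=23 C=43 D=45] open={R1,R4,R5,R6}
Step 9: reserve R7 A 2 -> on_hand[A=27 B=32 C=43 D=50] avail[A=14 B=23 C=43 D=45] open={R1,R4,R5,R6,R7}
Step 10: commit R4 -> on_hand[A=22 B=32 C=43 D=50] avail[A=14 B=23 C=43 D=45] open={R1,R5,R6,R7}
Step 11: reserve R8 A 3 -> on_hand[A=22 B=32 C=43 D=50] avail[A=11 B=23 C=43 D=45] open={R1,R5,R6,R7,R8}
Step 12: reserve R9 B 6 -> on_hand[A=22 B=32 C=43 D=50] avail[A=11 B=17 C=43 D=45] open={R1,R5,R6,R7,R8,R9}
Step 13: commit R9 -> on_hand[A=22 B=26 C=43 D=50] avail[A=11 B=17 C=43 D=45] open={R1,R5,R6,R7,R8}
Open reservations: ['R1', 'R5', 'R6', 'R7', 'R8'] -> 5

Answer: 5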